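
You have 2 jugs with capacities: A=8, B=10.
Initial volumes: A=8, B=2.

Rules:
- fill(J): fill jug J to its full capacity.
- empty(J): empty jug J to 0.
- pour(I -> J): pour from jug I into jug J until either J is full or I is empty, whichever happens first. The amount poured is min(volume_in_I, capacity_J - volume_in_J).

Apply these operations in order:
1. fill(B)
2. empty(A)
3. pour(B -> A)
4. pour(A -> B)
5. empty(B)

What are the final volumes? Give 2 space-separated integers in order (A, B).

Answer: 0 0

Derivation:
Step 1: fill(B) -> (A=8 B=10)
Step 2: empty(A) -> (A=0 B=10)
Step 3: pour(B -> A) -> (A=8 B=2)
Step 4: pour(A -> B) -> (A=0 B=10)
Step 5: empty(B) -> (A=0 B=0)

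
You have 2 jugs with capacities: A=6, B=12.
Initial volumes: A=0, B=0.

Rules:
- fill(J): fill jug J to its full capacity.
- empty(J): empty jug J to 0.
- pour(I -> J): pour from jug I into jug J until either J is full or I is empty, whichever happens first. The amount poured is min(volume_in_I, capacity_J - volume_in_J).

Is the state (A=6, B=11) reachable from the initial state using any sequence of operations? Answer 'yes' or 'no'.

BFS explored all 6 reachable states.
Reachable set includes: (0,0), (0,6), (0,12), (6,0), (6,6), (6,12)
Target (A=6, B=11) not in reachable set → no.

Answer: no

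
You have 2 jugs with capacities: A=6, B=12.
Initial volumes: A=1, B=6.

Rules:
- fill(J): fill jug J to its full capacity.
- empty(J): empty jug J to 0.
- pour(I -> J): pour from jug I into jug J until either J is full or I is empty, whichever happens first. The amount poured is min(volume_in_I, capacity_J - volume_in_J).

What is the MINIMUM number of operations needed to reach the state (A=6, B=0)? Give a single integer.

Answer: 2

Derivation:
BFS from (A=1, B=6). One shortest path:
  1. fill(A) -> (A=6 B=6)
  2. empty(B) -> (A=6 B=0)
Reached target in 2 moves.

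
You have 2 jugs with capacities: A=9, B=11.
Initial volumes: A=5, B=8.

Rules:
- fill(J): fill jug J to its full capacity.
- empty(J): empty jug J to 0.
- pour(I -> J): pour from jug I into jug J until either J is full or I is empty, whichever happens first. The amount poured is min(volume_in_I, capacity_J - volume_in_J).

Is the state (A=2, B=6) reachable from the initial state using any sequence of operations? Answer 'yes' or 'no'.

Answer: no

Derivation:
BFS explored all 41 reachable states.
Reachable set includes: (0,0), (0,1), (0,2), (0,3), (0,4), (0,5), (0,6), (0,7), (0,8), (0,9), (0,10), (0,11) ...
Target (A=2, B=6) not in reachable set → no.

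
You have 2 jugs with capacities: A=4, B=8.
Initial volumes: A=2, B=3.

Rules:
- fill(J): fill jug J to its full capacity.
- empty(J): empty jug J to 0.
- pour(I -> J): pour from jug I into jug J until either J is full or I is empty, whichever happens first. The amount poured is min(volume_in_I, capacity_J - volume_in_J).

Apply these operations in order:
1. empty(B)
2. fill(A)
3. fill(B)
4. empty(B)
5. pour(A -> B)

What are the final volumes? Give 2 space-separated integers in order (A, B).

Answer: 0 4

Derivation:
Step 1: empty(B) -> (A=2 B=0)
Step 2: fill(A) -> (A=4 B=0)
Step 3: fill(B) -> (A=4 B=8)
Step 4: empty(B) -> (A=4 B=0)
Step 5: pour(A -> B) -> (A=0 B=4)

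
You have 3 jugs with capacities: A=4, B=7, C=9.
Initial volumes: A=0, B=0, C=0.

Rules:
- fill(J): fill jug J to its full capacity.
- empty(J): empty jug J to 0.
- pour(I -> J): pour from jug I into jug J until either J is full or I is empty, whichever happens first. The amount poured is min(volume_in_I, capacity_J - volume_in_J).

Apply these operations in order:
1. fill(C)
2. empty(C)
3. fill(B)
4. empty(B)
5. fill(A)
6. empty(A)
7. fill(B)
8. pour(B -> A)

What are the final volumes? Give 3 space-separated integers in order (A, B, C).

Step 1: fill(C) -> (A=0 B=0 C=9)
Step 2: empty(C) -> (A=0 B=0 C=0)
Step 3: fill(B) -> (A=0 B=7 C=0)
Step 4: empty(B) -> (A=0 B=0 C=0)
Step 5: fill(A) -> (A=4 B=0 C=0)
Step 6: empty(A) -> (A=0 B=0 C=0)
Step 7: fill(B) -> (A=0 B=7 C=0)
Step 8: pour(B -> A) -> (A=4 B=3 C=0)

Answer: 4 3 0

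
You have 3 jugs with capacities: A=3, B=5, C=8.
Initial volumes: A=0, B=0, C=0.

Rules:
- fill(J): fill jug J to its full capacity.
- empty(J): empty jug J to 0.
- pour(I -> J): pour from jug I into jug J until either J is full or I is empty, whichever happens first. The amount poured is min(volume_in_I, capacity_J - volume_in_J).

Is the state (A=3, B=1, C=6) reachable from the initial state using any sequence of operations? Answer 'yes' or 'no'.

BFS from (A=0, B=0, C=0):
  1. fill(B) -> (A=0 B=5 C=0)
  2. pour(B -> A) -> (A=3 B=2 C=0)
  3. pour(A -> C) -> (A=0 B=2 C=3)
  4. pour(B -> A) -> (A=2 B=0 C=3)
  5. fill(B) -> (A=2 B=5 C=3)
  6. pour(B -> A) -> (A=3 B=4 C=3)
  7. pour(A -> C) -> (A=0 B=4 C=6)
  8. pour(B -> A) -> (A=3 B=1 C=6)
Target reached → yes.

Answer: yes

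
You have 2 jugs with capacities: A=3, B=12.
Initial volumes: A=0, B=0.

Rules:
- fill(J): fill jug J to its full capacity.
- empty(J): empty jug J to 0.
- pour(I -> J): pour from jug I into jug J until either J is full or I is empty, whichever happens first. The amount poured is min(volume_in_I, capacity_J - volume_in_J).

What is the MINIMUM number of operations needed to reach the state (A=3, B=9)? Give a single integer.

Answer: 2

Derivation:
BFS from (A=0, B=0). One shortest path:
  1. fill(B) -> (A=0 B=12)
  2. pour(B -> A) -> (A=3 B=9)
Reached target in 2 moves.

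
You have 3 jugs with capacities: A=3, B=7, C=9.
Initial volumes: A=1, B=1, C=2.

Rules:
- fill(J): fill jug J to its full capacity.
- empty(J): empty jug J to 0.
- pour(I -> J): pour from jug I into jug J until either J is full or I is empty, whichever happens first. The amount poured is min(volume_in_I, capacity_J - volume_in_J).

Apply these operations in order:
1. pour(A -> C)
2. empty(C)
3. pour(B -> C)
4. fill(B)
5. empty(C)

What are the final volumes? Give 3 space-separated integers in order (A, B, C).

Answer: 0 7 0

Derivation:
Step 1: pour(A -> C) -> (A=0 B=1 C=3)
Step 2: empty(C) -> (A=0 B=1 C=0)
Step 3: pour(B -> C) -> (A=0 B=0 C=1)
Step 4: fill(B) -> (A=0 B=7 C=1)
Step 5: empty(C) -> (A=0 B=7 C=0)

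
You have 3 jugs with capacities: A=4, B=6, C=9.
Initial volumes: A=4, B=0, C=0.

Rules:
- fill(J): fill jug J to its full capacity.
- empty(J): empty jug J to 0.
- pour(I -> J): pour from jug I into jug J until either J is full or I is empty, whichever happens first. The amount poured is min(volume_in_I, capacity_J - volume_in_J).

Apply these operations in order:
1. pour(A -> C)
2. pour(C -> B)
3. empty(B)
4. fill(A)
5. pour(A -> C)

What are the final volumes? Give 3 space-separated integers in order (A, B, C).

Step 1: pour(A -> C) -> (A=0 B=0 C=4)
Step 2: pour(C -> B) -> (A=0 B=4 C=0)
Step 3: empty(B) -> (A=0 B=0 C=0)
Step 4: fill(A) -> (A=4 B=0 C=0)
Step 5: pour(A -> C) -> (A=0 B=0 C=4)

Answer: 0 0 4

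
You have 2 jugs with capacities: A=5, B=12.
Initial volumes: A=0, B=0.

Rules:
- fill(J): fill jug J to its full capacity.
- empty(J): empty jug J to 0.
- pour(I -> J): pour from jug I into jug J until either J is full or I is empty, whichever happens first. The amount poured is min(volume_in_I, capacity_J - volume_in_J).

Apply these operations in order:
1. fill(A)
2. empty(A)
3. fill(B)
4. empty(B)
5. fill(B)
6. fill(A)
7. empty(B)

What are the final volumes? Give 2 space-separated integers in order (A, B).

Step 1: fill(A) -> (A=5 B=0)
Step 2: empty(A) -> (A=0 B=0)
Step 3: fill(B) -> (A=0 B=12)
Step 4: empty(B) -> (A=0 B=0)
Step 5: fill(B) -> (A=0 B=12)
Step 6: fill(A) -> (A=5 B=12)
Step 7: empty(B) -> (A=5 B=0)

Answer: 5 0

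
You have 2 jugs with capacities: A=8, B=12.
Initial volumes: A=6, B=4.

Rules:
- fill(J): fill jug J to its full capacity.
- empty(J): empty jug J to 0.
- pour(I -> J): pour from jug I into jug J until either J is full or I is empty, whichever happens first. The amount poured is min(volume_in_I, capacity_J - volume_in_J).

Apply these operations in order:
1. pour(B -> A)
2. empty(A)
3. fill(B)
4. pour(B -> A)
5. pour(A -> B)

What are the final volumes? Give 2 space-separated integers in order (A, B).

Answer: 0 12

Derivation:
Step 1: pour(B -> A) -> (A=8 B=2)
Step 2: empty(A) -> (A=0 B=2)
Step 3: fill(B) -> (A=0 B=12)
Step 4: pour(B -> A) -> (A=8 B=4)
Step 5: pour(A -> B) -> (A=0 B=12)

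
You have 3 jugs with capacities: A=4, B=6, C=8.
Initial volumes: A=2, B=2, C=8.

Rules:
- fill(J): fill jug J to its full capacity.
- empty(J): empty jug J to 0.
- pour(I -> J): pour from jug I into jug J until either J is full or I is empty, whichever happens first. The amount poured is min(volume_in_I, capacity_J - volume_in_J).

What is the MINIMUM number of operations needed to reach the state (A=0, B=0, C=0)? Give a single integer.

BFS from (A=2, B=2, C=8). One shortest path:
  1. empty(A) -> (A=0 B=2 C=8)
  2. empty(B) -> (A=0 B=0 C=8)
  3. empty(C) -> (A=0 B=0 C=0)
Reached target in 3 moves.

Answer: 3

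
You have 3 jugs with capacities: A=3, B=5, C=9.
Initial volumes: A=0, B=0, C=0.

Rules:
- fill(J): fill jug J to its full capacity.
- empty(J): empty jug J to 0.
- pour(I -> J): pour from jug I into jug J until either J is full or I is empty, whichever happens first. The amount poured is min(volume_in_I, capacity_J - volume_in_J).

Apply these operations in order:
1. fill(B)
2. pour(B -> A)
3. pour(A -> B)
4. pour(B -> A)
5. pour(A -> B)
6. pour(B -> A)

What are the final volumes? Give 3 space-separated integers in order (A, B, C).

Answer: 3 2 0

Derivation:
Step 1: fill(B) -> (A=0 B=5 C=0)
Step 2: pour(B -> A) -> (A=3 B=2 C=0)
Step 3: pour(A -> B) -> (A=0 B=5 C=0)
Step 4: pour(B -> A) -> (A=3 B=2 C=0)
Step 5: pour(A -> B) -> (A=0 B=5 C=0)
Step 6: pour(B -> A) -> (A=3 B=2 C=0)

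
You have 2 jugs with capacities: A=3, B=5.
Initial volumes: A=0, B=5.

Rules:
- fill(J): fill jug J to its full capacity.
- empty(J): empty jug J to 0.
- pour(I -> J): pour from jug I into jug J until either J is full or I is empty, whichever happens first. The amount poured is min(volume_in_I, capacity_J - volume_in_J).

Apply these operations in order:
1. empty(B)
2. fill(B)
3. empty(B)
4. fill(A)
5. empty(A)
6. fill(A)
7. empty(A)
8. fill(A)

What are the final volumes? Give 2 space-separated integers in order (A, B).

Answer: 3 0

Derivation:
Step 1: empty(B) -> (A=0 B=0)
Step 2: fill(B) -> (A=0 B=5)
Step 3: empty(B) -> (A=0 B=0)
Step 4: fill(A) -> (A=3 B=0)
Step 5: empty(A) -> (A=0 B=0)
Step 6: fill(A) -> (A=3 B=0)
Step 7: empty(A) -> (A=0 B=0)
Step 8: fill(A) -> (A=3 B=0)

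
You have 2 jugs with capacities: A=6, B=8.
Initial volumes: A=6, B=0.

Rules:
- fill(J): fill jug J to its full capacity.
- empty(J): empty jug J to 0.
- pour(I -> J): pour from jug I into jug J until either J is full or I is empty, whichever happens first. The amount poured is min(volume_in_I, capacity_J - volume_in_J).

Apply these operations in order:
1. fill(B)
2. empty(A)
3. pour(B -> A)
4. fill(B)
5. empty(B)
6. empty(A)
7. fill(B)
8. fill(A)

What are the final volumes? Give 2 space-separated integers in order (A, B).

Answer: 6 8

Derivation:
Step 1: fill(B) -> (A=6 B=8)
Step 2: empty(A) -> (A=0 B=8)
Step 3: pour(B -> A) -> (A=6 B=2)
Step 4: fill(B) -> (A=6 B=8)
Step 5: empty(B) -> (A=6 B=0)
Step 6: empty(A) -> (A=0 B=0)
Step 7: fill(B) -> (A=0 B=8)
Step 8: fill(A) -> (A=6 B=8)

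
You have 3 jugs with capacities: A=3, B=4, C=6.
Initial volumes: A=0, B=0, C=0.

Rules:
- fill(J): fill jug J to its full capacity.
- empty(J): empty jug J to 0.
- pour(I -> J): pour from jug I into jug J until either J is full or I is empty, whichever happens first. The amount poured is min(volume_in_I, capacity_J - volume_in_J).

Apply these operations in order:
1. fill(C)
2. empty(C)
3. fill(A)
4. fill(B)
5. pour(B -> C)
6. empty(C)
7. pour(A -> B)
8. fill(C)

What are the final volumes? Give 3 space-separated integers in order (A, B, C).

Step 1: fill(C) -> (A=0 B=0 C=6)
Step 2: empty(C) -> (A=0 B=0 C=0)
Step 3: fill(A) -> (A=3 B=0 C=0)
Step 4: fill(B) -> (A=3 B=4 C=0)
Step 5: pour(B -> C) -> (A=3 B=0 C=4)
Step 6: empty(C) -> (A=3 B=0 C=0)
Step 7: pour(A -> B) -> (A=0 B=3 C=0)
Step 8: fill(C) -> (A=0 B=3 C=6)

Answer: 0 3 6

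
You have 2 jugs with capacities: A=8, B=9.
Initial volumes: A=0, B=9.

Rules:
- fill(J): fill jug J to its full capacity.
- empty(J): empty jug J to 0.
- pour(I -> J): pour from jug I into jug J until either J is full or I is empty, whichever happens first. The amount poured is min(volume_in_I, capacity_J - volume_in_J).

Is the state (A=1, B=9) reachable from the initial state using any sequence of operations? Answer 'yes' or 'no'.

Answer: yes

Derivation:
BFS from (A=0, B=9):
  1. pour(B -> A) -> (A=8 B=1)
  2. empty(A) -> (A=0 B=1)
  3. pour(B -> A) -> (A=1 B=0)
  4. fill(B) -> (A=1 B=9)
Target reached → yes.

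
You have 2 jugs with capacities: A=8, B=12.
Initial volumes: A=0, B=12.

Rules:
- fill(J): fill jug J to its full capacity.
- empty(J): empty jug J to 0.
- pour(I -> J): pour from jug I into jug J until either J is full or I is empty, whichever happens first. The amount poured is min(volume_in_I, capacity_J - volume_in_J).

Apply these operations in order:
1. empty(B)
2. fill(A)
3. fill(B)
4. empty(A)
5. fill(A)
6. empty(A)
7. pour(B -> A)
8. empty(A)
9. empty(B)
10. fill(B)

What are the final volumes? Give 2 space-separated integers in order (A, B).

Answer: 0 12

Derivation:
Step 1: empty(B) -> (A=0 B=0)
Step 2: fill(A) -> (A=8 B=0)
Step 3: fill(B) -> (A=8 B=12)
Step 4: empty(A) -> (A=0 B=12)
Step 5: fill(A) -> (A=8 B=12)
Step 6: empty(A) -> (A=0 B=12)
Step 7: pour(B -> A) -> (A=8 B=4)
Step 8: empty(A) -> (A=0 B=4)
Step 9: empty(B) -> (A=0 B=0)
Step 10: fill(B) -> (A=0 B=12)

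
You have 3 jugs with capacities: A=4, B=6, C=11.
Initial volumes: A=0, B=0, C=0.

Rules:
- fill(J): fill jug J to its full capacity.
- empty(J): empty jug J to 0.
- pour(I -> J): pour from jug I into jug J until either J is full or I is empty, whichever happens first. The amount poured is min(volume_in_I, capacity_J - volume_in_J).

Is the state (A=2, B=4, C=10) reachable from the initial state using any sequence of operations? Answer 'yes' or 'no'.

BFS explored all 270 reachable states.
Reachable set includes: (0,0,0), (0,0,1), (0,0,2), (0,0,3), (0,0,4), (0,0,5), (0,0,6), (0,0,7), (0,0,8), (0,0,9), (0,0,10), (0,0,11) ...
Target (A=2, B=4, C=10) not in reachable set → no.

Answer: no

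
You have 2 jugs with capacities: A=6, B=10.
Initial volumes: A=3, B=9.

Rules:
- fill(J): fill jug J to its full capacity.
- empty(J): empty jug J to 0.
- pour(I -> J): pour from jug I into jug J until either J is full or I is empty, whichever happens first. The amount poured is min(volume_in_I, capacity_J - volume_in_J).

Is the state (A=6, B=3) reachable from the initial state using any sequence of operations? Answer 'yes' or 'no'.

BFS from (A=3, B=9):
  1. empty(A) -> (A=0 B=9)
  2. pour(B -> A) -> (A=6 B=3)
Target reached → yes.

Answer: yes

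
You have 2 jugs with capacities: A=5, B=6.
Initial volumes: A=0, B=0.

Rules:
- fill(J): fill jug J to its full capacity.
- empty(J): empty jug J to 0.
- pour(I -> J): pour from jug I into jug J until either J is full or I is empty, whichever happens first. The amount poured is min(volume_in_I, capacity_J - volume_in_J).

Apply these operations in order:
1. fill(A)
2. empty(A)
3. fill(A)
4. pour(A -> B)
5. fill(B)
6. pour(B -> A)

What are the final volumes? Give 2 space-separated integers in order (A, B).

Answer: 5 1

Derivation:
Step 1: fill(A) -> (A=5 B=0)
Step 2: empty(A) -> (A=0 B=0)
Step 3: fill(A) -> (A=5 B=0)
Step 4: pour(A -> B) -> (A=0 B=5)
Step 5: fill(B) -> (A=0 B=6)
Step 6: pour(B -> A) -> (A=5 B=1)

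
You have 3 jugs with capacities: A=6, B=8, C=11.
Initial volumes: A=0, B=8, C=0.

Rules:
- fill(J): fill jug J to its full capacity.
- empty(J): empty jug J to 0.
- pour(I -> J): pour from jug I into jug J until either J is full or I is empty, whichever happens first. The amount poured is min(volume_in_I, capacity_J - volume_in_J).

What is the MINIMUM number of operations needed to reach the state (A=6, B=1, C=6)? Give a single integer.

BFS from (A=0, B=8, C=0). One shortest path:
  1. fill(C) -> (A=0 B=8 C=11)
  2. pour(B -> A) -> (A=6 B=2 C=11)
  3. empty(A) -> (A=0 B=2 C=11)
  4. pour(C -> A) -> (A=6 B=2 C=5)
  5. pour(C -> B) -> (A=6 B=7 C=0)
  6. pour(A -> C) -> (A=0 B=7 C=6)
  7. pour(B -> A) -> (A=6 B=1 C=6)
Reached target in 7 moves.

Answer: 7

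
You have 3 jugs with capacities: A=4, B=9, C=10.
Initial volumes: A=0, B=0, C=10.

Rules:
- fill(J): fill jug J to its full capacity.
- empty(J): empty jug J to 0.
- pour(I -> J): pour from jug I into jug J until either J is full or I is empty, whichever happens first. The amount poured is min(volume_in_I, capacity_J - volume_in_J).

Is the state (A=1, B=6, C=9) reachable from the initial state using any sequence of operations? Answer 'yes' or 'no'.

BFS explored all 334 reachable states.
Reachable set includes: (0,0,0), (0,0,1), (0,0,2), (0,0,3), (0,0,4), (0,0,5), (0,0,6), (0,0,7), (0,0,8), (0,0,9), (0,0,10), (0,1,0) ...
Target (A=1, B=6, C=9) not in reachable set → no.

Answer: no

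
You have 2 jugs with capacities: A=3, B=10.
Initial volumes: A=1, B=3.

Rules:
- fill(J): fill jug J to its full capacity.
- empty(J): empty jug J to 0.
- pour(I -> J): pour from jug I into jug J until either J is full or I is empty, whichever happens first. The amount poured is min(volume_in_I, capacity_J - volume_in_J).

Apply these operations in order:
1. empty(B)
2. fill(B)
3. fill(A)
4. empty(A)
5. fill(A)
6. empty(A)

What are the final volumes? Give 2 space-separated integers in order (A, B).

Step 1: empty(B) -> (A=1 B=0)
Step 2: fill(B) -> (A=1 B=10)
Step 3: fill(A) -> (A=3 B=10)
Step 4: empty(A) -> (A=0 B=10)
Step 5: fill(A) -> (A=3 B=10)
Step 6: empty(A) -> (A=0 B=10)

Answer: 0 10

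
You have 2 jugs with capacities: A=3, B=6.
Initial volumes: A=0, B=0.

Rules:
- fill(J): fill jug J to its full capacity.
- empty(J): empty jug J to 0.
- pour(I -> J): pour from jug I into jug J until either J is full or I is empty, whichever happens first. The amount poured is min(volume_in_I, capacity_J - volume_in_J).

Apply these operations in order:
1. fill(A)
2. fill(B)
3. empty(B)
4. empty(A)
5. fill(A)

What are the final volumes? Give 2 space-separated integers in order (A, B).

Answer: 3 0

Derivation:
Step 1: fill(A) -> (A=3 B=0)
Step 2: fill(B) -> (A=3 B=6)
Step 3: empty(B) -> (A=3 B=0)
Step 4: empty(A) -> (A=0 B=0)
Step 5: fill(A) -> (A=3 B=0)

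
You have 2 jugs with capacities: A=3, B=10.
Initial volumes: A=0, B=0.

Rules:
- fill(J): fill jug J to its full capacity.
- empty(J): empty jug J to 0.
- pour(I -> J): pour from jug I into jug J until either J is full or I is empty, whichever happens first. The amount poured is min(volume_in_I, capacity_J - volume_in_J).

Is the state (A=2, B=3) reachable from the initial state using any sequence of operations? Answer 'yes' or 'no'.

Answer: no

Derivation:
BFS explored all 26 reachable states.
Reachable set includes: (0,0), (0,1), (0,2), (0,3), (0,4), (0,5), (0,6), (0,7), (0,8), (0,9), (0,10), (1,0) ...
Target (A=2, B=3) not in reachable set → no.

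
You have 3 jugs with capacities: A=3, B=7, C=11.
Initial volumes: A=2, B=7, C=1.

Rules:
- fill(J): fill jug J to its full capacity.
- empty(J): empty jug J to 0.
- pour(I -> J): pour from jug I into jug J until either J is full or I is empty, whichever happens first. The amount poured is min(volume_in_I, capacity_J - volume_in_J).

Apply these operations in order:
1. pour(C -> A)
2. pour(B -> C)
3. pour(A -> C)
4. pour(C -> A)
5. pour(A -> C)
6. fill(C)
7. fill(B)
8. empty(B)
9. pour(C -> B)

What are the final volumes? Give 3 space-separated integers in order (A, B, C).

Answer: 0 7 4

Derivation:
Step 1: pour(C -> A) -> (A=3 B=7 C=0)
Step 2: pour(B -> C) -> (A=3 B=0 C=7)
Step 3: pour(A -> C) -> (A=0 B=0 C=10)
Step 4: pour(C -> A) -> (A=3 B=0 C=7)
Step 5: pour(A -> C) -> (A=0 B=0 C=10)
Step 6: fill(C) -> (A=0 B=0 C=11)
Step 7: fill(B) -> (A=0 B=7 C=11)
Step 8: empty(B) -> (A=0 B=0 C=11)
Step 9: pour(C -> B) -> (A=0 B=7 C=4)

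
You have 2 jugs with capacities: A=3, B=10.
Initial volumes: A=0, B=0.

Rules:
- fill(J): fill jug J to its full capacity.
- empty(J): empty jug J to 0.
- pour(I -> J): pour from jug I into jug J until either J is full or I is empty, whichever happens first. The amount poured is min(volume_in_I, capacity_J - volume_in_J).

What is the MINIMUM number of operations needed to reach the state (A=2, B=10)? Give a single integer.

Answer: 8

Derivation:
BFS from (A=0, B=0). One shortest path:
  1. fill(A) -> (A=3 B=0)
  2. pour(A -> B) -> (A=0 B=3)
  3. fill(A) -> (A=3 B=3)
  4. pour(A -> B) -> (A=0 B=6)
  5. fill(A) -> (A=3 B=6)
  6. pour(A -> B) -> (A=0 B=9)
  7. fill(A) -> (A=3 B=9)
  8. pour(A -> B) -> (A=2 B=10)
Reached target in 8 moves.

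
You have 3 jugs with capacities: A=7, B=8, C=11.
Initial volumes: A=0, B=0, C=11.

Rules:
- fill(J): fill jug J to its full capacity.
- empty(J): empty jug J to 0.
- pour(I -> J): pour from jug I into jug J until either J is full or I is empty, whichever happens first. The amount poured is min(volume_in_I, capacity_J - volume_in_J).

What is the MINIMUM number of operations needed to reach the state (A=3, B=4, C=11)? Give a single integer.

Answer: 5

Derivation:
BFS from (A=0, B=0, C=11). One shortest path:
  1. pour(C -> A) -> (A=7 B=0 C=4)
  2. pour(C -> B) -> (A=7 B=4 C=0)
  3. pour(A -> C) -> (A=0 B=4 C=7)
  4. fill(A) -> (A=7 B=4 C=7)
  5. pour(A -> C) -> (A=3 B=4 C=11)
Reached target in 5 moves.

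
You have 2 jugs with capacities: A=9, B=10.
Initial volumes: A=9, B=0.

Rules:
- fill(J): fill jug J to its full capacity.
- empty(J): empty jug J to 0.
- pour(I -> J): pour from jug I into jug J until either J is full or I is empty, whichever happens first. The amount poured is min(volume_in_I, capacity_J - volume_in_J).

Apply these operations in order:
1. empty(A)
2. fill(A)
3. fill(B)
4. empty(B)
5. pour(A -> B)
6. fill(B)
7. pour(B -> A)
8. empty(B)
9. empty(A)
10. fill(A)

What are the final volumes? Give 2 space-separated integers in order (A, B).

Answer: 9 0

Derivation:
Step 1: empty(A) -> (A=0 B=0)
Step 2: fill(A) -> (A=9 B=0)
Step 3: fill(B) -> (A=9 B=10)
Step 4: empty(B) -> (A=9 B=0)
Step 5: pour(A -> B) -> (A=0 B=9)
Step 6: fill(B) -> (A=0 B=10)
Step 7: pour(B -> A) -> (A=9 B=1)
Step 8: empty(B) -> (A=9 B=0)
Step 9: empty(A) -> (A=0 B=0)
Step 10: fill(A) -> (A=9 B=0)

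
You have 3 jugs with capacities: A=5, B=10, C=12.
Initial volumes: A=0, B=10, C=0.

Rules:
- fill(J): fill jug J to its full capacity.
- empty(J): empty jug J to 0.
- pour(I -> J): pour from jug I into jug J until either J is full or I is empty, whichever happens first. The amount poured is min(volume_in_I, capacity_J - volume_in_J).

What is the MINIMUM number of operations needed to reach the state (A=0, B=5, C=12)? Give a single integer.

BFS from (A=0, B=10, C=0). One shortest path:
  1. fill(C) -> (A=0 B=10 C=12)
  2. pour(B -> A) -> (A=5 B=5 C=12)
  3. empty(A) -> (A=0 B=5 C=12)
Reached target in 3 moves.

Answer: 3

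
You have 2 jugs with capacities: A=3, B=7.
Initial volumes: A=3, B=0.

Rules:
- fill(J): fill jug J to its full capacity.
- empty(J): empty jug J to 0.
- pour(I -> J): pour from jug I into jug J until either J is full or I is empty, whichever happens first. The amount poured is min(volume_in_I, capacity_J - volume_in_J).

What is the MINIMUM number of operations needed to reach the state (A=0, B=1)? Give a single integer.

Answer: 6

Derivation:
BFS from (A=3, B=0). One shortest path:
  1. empty(A) -> (A=0 B=0)
  2. fill(B) -> (A=0 B=7)
  3. pour(B -> A) -> (A=3 B=4)
  4. empty(A) -> (A=0 B=4)
  5. pour(B -> A) -> (A=3 B=1)
  6. empty(A) -> (A=0 B=1)
Reached target in 6 moves.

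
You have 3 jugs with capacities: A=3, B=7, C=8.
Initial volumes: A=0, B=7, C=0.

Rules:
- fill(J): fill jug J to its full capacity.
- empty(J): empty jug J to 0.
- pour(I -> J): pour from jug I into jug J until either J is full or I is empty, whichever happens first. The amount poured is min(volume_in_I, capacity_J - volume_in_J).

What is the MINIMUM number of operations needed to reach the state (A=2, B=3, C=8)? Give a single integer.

BFS from (A=0, B=7, C=0). One shortest path:
  1. fill(A) -> (A=3 B=7 C=0)
  2. pour(B -> C) -> (A=3 B=0 C=7)
  3. pour(A -> B) -> (A=0 B=3 C=7)
  4. fill(A) -> (A=3 B=3 C=7)
  5. pour(A -> C) -> (A=2 B=3 C=8)
Reached target in 5 moves.

Answer: 5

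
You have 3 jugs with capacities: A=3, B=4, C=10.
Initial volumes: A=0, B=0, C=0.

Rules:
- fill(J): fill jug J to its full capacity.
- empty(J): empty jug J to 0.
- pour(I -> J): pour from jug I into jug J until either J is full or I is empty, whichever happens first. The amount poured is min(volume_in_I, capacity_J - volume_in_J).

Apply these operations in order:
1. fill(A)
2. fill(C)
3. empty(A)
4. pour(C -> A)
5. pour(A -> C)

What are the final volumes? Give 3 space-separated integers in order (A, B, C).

Step 1: fill(A) -> (A=3 B=0 C=0)
Step 2: fill(C) -> (A=3 B=0 C=10)
Step 3: empty(A) -> (A=0 B=0 C=10)
Step 4: pour(C -> A) -> (A=3 B=0 C=7)
Step 5: pour(A -> C) -> (A=0 B=0 C=10)

Answer: 0 0 10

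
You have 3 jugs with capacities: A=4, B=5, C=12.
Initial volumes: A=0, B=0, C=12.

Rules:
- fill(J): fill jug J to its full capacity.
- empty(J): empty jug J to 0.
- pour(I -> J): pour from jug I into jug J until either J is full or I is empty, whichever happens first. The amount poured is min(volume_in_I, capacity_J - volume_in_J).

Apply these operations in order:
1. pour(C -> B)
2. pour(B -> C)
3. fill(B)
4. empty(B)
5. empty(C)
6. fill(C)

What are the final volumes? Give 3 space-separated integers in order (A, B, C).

Answer: 0 0 12

Derivation:
Step 1: pour(C -> B) -> (A=0 B=5 C=7)
Step 2: pour(B -> C) -> (A=0 B=0 C=12)
Step 3: fill(B) -> (A=0 B=5 C=12)
Step 4: empty(B) -> (A=0 B=0 C=12)
Step 5: empty(C) -> (A=0 B=0 C=0)
Step 6: fill(C) -> (A=0 B=0 C=12)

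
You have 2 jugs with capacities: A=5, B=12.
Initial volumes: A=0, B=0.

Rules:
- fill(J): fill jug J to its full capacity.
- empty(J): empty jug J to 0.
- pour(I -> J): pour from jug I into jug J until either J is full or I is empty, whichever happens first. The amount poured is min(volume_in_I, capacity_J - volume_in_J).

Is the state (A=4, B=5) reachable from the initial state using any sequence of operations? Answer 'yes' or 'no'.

BFS explored all 34 reachable states.
Reachable set includes: (0,0), (0,1), (0,2), (0,3), (0,4), (0,5), (0,6), (0,7), (0,8), (0,9), (0,10), (0,11) ...
Target (A=4, B=5) not in reachable set → no.

Answer: no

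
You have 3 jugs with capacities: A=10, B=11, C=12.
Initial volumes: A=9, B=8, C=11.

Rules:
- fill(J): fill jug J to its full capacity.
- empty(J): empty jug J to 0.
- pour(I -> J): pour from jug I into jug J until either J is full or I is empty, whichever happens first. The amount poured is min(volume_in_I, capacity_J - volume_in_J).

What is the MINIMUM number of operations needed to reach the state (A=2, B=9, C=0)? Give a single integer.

Answer: 6

Derivation:
BFS from (A=9, B=8, C=11). One shortest path:
  1. empty(B) -> (A=9 B=0 C=11)
  2. fill(C) -> (A=9 B=0 C=12)
  3. pour(A -> B) -> (A=0 B=9 C=12)
  4. pour(C -> A) -> (A=10 B=9 C=2)
  5. empty(A) -> (A=0 B=9 C=2)
  6. pour(C -> A) -> (A=2 B=9 C=0)
Reached target in 6 moves.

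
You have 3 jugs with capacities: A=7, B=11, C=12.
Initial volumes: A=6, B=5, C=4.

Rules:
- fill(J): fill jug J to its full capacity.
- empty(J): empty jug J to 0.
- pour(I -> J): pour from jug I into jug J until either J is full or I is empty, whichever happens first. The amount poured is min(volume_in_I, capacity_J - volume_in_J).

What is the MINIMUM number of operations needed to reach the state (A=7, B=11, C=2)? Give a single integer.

Answer: 4

Derivation:
BFS from (A=6, B=5, C=4). One shortest path:
  1. empty(A) -> (A=0 B=5 C=4)
  2. pour(B -> A) -> (A=5 B=0 C=4)
  3. fill(B) -> (A=5 B=11 C=4)
  4. pour(C -> A) -> (A=7 B=11 C=2)
Reached target in 4 moves.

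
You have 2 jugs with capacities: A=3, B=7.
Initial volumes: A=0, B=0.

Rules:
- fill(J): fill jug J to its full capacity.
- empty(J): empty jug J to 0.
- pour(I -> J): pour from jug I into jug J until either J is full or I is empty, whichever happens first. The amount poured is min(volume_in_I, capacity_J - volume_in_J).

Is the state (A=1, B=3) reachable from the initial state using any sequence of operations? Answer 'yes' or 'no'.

BFS explored all 20 reachable states.
Reachable set includes: (0,0), (0,1), (0,2), (0,3), (0,4), (0,5), (0,6), (0,7), (1,0), (1,7), (2,0), (2,7) ...
Target (A=1, B=3) not in reachable set → no.

Answer: no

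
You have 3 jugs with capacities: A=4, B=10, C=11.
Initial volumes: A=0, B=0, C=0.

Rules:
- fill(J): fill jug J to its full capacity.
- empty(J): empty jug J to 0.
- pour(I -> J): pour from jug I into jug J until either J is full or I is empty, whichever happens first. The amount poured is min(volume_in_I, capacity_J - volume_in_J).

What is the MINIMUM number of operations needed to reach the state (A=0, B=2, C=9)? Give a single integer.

BFS from (A=0, B=0, C=0). One shortest path:
  1. fill(C) -> (A=0 B=0 C=11)
  2. pour(C -> B) -> (A=0 B=10 C=1)
  3. pour(B -> A) -> (A=4 B=6 C=1)
  4. pour(A -> C) -> (A=0 B=6 C=5)
  5. pour(B -> A) -> (A=4 B=2 C=5)
  6. pour(A -> C) -> (A=0 B=2 C=9)
Reached target in 6 moves.

Answer: 6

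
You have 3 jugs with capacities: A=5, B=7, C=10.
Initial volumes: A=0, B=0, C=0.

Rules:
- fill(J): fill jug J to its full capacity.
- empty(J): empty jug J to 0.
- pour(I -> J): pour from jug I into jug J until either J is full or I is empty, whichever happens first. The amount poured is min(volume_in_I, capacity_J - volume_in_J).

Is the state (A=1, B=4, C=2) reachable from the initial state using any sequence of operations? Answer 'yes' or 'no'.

BFS explored all 312 reachable states.
Reachable set includes: (0,0,0), (0,0,1), (0,0,2), (0,0,3), (0,0,4), (0,0,5), (0,0,6), (0,0,7), (0,0,8), (0,0,9), (0,0,10), (0,1,0) ...
Target (A=1, B=4, C=2) not in reachable set → no.

Answer: no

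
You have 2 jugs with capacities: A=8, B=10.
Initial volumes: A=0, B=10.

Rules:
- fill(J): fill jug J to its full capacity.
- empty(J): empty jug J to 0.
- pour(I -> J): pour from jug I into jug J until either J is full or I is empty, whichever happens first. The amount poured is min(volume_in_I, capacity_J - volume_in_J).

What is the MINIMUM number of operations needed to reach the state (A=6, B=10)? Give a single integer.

Answer: 5

Derivation:
BFS from (A=0, B=10). One shortest path:
  1. fill(A) -> (A=8 B=10)
  2. empty(B) -> (A=8 B=0)
  3. pour(A -> B) -> (A=0 B=8)
  4. fill(A) -> (A=8 B=8)
  5. pour(A -> B) -> (A=6 B=10)
Reached target in 5 moves.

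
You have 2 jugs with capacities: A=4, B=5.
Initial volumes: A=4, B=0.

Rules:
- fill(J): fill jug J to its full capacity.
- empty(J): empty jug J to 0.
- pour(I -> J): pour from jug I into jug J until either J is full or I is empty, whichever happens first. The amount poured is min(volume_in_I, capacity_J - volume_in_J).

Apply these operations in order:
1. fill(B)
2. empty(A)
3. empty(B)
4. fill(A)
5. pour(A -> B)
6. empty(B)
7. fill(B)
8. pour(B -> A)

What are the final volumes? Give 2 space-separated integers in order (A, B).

Answer: 4 1

Derivation:
Step 1: fill(B) -> (A=4 B=5)
Step 2: empty(A) -> (A=0 B=5)
Step 3: empty(B) -> (A=0 B=0)
Step 4: fill(A) -> (A=4 B=0)
Step 5: pour(A -> B) -> (A=0 B=4)
Step 6: empty(B) -> (A=0 B=0)
Step 7: fill(B) -> (A=0 B=5)
Step 8: pour(B -> A) -> (A=4 B=1)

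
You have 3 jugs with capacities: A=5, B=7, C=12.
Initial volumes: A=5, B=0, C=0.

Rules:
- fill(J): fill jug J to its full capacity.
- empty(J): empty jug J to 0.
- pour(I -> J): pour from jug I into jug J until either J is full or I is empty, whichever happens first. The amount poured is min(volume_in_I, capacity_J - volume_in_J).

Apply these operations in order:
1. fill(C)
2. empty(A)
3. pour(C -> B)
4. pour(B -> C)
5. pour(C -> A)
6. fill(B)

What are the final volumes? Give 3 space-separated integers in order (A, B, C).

Step 1: fill(C) -> (A=5 B=0 C=12)
Step 2: empty(A) -> (A=0 B=0 C=12)
Step 3: pour(C -> B) -> (A=0 B=7 C=5)
Step 4: pour(B -> C) -> (A=0 B=0 C=12)
Step 5: pour(C -> A) -> (A=5 B=0 C=7)
Step 6: fill(B) -> (A=5 B=7 C=7)

Answer: 5 7 7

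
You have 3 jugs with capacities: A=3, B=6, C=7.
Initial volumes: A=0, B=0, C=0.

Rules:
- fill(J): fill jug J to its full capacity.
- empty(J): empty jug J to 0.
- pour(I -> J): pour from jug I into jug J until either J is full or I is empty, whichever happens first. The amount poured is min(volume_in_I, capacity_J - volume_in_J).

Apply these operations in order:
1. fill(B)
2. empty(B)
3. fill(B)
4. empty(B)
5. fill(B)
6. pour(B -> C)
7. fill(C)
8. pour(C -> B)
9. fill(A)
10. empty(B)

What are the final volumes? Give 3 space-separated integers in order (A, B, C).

Step 1: fill(B) -> (A=0 B=6 C=0)
Step 2: empty(B) -> (A=0 B=0 C=0)
Step 3: fill(B) -> (A=0 B=6 C=0)
Step 4: empty(B) -> (A=0 B=0 C=0)
Step 5: fill(B) -> (A=0 B=6 C=0)
Step 6: pour(B -> C) -> (A=0 B=0 C=6)
Step 7: fill(C) -> (A=0 B=0 C=7)
Step 8: pour(C -> B) -> (A=0 B=6 C=1)
Step 9: fill(A) -> (A=3 B=6 C=1)
Step 10: empty(B) -> (A=3 B=0 C=1)

Answer: 3 0 1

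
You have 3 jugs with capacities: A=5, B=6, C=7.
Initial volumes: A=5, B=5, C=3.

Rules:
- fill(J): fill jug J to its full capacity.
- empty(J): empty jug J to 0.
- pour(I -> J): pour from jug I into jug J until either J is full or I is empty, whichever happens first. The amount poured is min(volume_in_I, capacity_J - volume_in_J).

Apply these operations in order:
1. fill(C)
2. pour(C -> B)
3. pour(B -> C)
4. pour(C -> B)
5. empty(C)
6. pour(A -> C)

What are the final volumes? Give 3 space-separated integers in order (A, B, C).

Answer: 0 6 5

Derivation:
Step 1: fill(C) -> (A=5 B=5 C=7)
Step 2: pour(C -> B) -> (A=5 B=6 C=6)
Step 3: pour(B -> C) -> (A=5 B=5 C=7)
Step 4: pour(C -> B) -> (A=5 B=6 C=6)
Step 5: empty(C) -> (A=5 B=6 C=0)
Step 6: pour(A -> C) -> (A=0 B=6 C=5)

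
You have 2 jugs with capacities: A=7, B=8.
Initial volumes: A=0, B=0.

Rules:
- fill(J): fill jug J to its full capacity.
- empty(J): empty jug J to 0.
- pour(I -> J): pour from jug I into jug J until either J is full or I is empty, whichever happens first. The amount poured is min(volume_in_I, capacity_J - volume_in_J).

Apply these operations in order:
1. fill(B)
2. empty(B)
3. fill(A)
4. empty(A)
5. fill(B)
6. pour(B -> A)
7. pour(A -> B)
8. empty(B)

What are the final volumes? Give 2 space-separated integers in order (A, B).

Answer: 0 0

Derivation:
Step 1: fill(B) -> (A=0 B=8)
Step 2: empty(B) -> (A=0 B=0)
Step 3: fill(A) -> (A=7 B=0)
Step 4: empty(A) -> (A=0 B=0)
Step 5: fill(B) -> (A=0 B=8)
Step 6: pour(B -> A) -> (A=7 B=1)
Step 7: pour(A -> B) -> (A=0 B=8)
Step 8: empty(B) -> (A=0 B=0)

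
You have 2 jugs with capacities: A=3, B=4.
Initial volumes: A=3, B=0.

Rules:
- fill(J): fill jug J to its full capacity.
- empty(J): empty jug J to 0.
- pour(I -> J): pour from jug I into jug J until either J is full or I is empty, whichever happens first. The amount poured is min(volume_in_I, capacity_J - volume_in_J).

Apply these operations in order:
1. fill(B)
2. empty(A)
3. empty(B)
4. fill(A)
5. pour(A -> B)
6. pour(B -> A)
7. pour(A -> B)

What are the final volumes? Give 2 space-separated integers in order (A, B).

Answer: 0 3

Derivation:
Step 1: fill(B) -> (A=3 B=4)
Step 2: empty(A) -> (A=0 B=4)
Step 3: empty(B) -> (A=0 B=0)
Step 4: fill(A) -> (A=3 B=0)
Step 5: pour(A -> B) -> (A=0 B=3)
Step 6: pour(B -> A) -> (A=3 B=0)
Step 7: pour(A -> B) -> (A=0 B=3)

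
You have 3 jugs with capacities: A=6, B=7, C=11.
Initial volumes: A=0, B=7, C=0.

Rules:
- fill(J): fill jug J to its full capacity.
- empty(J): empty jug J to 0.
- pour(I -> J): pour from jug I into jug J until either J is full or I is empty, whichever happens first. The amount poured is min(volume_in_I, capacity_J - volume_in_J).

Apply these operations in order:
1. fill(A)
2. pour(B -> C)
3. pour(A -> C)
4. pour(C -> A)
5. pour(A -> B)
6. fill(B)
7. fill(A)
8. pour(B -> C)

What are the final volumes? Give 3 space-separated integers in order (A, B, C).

Step 1: fill(A) -> (A=6 B=7 C=0)
Step 2: pour(B -> C) -> (A=6 B=0 C=7)
Step 3: pour(A -> C) -> (A=2 B=0 C=11)
Step 4: pour(C -> A) -> (A=6 B=0 C=7)
Step 5: pour(A -> B) -> (A=0 B=6 C=7)
Step 6: fill(B) -> (A=0 B=7 C=7)
Step 7: fill(A) -> (A=6 B=7 C=7)
Step 8: pour(B -> C) -> (A=6 B=3 C=11)

Answer: 6 3 11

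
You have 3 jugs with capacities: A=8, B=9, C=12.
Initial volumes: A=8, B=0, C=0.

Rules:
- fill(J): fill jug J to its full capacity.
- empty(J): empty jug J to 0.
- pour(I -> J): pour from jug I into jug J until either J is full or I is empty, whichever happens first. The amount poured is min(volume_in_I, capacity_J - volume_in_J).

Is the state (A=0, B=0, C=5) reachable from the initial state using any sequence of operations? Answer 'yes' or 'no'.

Answer: yes

Derivation:
BFS from (A=8, B=0, C=0):
  1. fill(B) -> (A=8 B=9 C=0)
  2. pour(A -> C) -> (A=0 B=9 C=8)
  3. pour(B -> C) -> (A=0 B=5 C=12)
  4. empty(C) -> (A=0 B=5 C=0)
  5. pour(B -> C) -> (A=0 B=0 C=5)
Target reached → yes.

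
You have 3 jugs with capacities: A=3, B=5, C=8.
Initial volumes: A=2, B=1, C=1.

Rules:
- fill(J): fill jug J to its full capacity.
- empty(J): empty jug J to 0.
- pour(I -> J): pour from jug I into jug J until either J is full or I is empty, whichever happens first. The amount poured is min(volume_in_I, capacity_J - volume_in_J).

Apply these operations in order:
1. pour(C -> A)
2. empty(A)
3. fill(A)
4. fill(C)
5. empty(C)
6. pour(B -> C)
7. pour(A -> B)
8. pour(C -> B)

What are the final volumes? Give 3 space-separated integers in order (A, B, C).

Step 1: pour(C -> A) -> (A=3 B=1 C=0)
Step 2: empty(A) -> (A=0 B=1 C=0)
Step 3: fill(A) -> (A=3 B=1 C=0)
Step 4: fill(C) -> (A=3 B=1 C=8)
Step 5: empty(C) -> (A=3 B=1 C=0)
Step 6: pour(B -> C) -> (A=3 B=0 C=1)
Step 7: pour(A -> B) -> (A=0 B=3 C=1)
Step 8: pour(C -> B) -> (A=0 B=4 C=0)

Answer: 0 4 0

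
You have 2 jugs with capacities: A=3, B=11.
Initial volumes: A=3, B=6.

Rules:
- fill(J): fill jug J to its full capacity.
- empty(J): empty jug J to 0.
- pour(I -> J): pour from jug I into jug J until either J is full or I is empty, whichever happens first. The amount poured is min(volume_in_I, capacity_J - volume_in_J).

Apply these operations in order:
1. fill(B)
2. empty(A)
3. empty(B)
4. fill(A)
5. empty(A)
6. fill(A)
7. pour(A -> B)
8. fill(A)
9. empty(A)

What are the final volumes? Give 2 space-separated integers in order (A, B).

Step 1: fill(B) -> (A=3 B=11)
Step 2: empty(A) -> (A=0 B=11)
Step 3: empty(B) -> (A=0 B=0)
Step 4: fill(A) -> (A=3 B=0)
Step 5: empty(A) -> (A=0 B=0)
Step 6: fill(A) -> (A=3 B=0)
Step 7: pour(A -> B) -> (A=0 B=3)
Step 8: fill(A) -> (A=3 B=3)
Step 9: empty(A) -> (A=0 B=3)

Answer: 0 3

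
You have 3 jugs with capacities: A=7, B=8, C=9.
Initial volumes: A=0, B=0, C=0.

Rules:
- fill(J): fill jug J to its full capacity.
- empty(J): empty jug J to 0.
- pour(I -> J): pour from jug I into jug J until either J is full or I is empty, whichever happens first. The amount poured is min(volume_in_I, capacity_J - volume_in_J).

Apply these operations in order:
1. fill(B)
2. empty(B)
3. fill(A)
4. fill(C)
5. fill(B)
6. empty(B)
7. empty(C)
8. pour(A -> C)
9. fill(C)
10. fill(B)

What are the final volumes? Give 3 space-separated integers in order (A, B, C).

Answer: 0 8 9

Derivation:
Step 1: fill(B) -> (A=0 B=8 C=0)
Step 2: empty(B) -> (A=0 B=0 C=0)
Step 3: fill(A) -> (A=7 B=0 C=0)
Step 4: fill(C) -> (A=7 B=0 C=9)
Step 5: fill(B) -> (A=7 B=8 C=9)
Step 6: empty(B) -> (A=7 B=0 C=9)
Step 7: empty(C) -> (A=7 B=0 C=0)
Step 8: pour(A -> C) -> (A=0 B=0 C=7)
Step 9: fill(C) -> (A=0 B=0 C=9)
Step 10: fill(B) -> (A=0 B=8 C=9)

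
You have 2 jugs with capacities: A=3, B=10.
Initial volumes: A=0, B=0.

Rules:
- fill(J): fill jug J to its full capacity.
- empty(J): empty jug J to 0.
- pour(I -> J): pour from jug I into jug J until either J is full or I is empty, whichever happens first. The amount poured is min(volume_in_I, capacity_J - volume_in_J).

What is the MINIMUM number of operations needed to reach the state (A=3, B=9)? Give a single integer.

Answer: 7

Derivation:
BFS from (A=0, B=0). One shortest path:
  1. fill(A) -> (A=3 B=0)
  2. pour(A -> B) -> (A=0 B=3)
  3. fill(A) -> (A=3 B=3)
  4. pour(A -> B) -> (A=0 B=6)
  5. fill(A) -> (A=3 B=6)
  6. pour(A -> B) -> (A=0 B=9)
  7. fill(A) -> (A=3 B=9)
Reached target in 7 moves.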